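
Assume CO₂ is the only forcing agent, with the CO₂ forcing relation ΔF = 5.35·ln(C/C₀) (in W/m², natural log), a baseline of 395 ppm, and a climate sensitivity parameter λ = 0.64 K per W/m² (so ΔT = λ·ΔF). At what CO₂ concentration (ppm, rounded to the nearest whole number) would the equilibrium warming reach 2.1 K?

C ≈ 729 ppm

Required forcing: ΔF = ΔT/λ = 2.1/0.64 = 3.2813 W/m².
Then ln(C/395) = ΔF/5.35 = 3.2813/5.35 = 0.61333.
So C = 395 × e^0.61333 = 395 × 1.84657 = 729.40 ppm.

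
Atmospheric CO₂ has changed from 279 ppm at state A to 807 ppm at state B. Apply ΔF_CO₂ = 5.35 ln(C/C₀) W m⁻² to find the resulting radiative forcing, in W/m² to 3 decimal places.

ΔF = 5.682 W/m²

CO₂ absorption bands are partially saturated, so forcing scales with the logarithm of the concentration ratio.
CO₂: 5.35 × ln(807/279) = 5.35 × ln(2.89247) = 5.35 × 1.06211 = 5.6823 W/m².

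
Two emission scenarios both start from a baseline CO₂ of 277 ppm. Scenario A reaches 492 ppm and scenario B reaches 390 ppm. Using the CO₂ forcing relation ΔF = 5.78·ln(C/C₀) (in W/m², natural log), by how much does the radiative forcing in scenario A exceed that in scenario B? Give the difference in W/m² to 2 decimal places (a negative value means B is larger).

ΔF_A − ΔF_B = 1.34 W/m²

ΔF_A = 5.78 ln(492/277) = 5.78 × 0.57446 = 3.3204 W/m².
ΔF_B = 5.78 ln(390/277) = 5.78 × 0.34213 = 1.9775 W/m².
Difference: 3.3204 − 1.9775 = 1.3429 W/m².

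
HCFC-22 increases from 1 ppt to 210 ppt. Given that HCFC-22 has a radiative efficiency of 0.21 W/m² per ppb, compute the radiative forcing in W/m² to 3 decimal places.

HCFC-22: Δ = 210 − 1 = 209 ppt = 0.209 ppb; ΔF = 0.21 × 0.209 = 0.0439 W/m².

ΔF = 0.044 W/m²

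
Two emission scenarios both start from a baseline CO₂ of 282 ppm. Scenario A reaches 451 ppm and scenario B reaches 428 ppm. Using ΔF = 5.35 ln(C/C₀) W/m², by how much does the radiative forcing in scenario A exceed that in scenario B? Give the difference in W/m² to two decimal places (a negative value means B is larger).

ΔF_A − ΔF_B = 0.28 W/m²

ΔF_A = 5.35 ln(451/282) = 5.35 × 0.46956 = 2.5121 W/m².
ΔF_B = 5.35 ln(428/282) = 5.35 × 0.41722 = 2.2321 W/m².
Difference: 2.5121 − 2.2321 = 0.2800 W/m².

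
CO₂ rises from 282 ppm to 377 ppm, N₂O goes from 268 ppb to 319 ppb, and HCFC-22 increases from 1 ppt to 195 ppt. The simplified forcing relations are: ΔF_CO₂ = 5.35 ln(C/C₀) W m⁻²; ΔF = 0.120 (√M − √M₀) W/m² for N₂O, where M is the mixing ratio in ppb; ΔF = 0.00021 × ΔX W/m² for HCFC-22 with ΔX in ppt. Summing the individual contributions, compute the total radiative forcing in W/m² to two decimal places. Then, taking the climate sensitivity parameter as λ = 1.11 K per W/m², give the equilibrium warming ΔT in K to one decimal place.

CO₂: 5.35 × ln(377/282) = 5.35 × ln(1.33688) = 5.35 × 0.29034 = 1.5533 W/m².
N₂O: 0.120 × (√319 − √268) = 0.120 × (17.8606 − 16.3707) = 0.120 × 1.4899 = 0.1788 W/m².
HCFC-22: ΔF = 0.00021 × (195 − 1) = 0.00021 × 194 = 0.0407 W/m².
Total ΔF = 1.5533 + 0.1788 + 0.0407 = 1.7728 W/m².
ΔT = λ ΔF = 1.11 × 1.77 = 1.9647 K.

ΔF = 1.77 W/m²; ΔT = 2.0 K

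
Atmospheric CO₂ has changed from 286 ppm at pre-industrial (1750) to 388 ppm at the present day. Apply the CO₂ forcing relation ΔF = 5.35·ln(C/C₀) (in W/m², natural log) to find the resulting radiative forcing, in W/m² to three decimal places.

ΔF = 1.632 W/m²

CO₂: 5.35 × ln(388/286) = 5.35 × ln(1.35664) = 5.35 × 0.30501 = 1.6318 W/m².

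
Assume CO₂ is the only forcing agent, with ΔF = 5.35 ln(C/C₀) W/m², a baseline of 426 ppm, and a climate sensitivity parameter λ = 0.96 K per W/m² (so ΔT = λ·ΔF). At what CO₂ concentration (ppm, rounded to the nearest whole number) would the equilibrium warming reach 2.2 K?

C ≈ 654 ppm

Required forcing: ΔF = ΔT/λ = 2.2/0.96 = 2.2917 W/m².
Then ln(C/426) = ΔF/5.35 = 2.2917/5.35 = 0.42836.
So C = 426 × e^0.42836 = 426 × 1.53474 = 653.80 ppm.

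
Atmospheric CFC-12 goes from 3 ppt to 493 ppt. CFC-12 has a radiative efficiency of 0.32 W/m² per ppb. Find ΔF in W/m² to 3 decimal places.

ΔF = 0.157 W/m²

CFC-12: Δ = 493 − 3 = 490 ppt = 0.490 ppb; ΔF = 0.32 × 0.490 = 0.1568 W/m².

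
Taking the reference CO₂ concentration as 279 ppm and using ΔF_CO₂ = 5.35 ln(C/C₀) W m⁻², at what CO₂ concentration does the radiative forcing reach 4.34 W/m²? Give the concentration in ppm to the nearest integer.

C ≈ 628 ppm

Set 5.35 ln(C/279) = 4.34, so ln(C/279) = 4.34/5.35 = 0.81121.
Then C/279 = e^0.81121 = 2.25063, giving C = 279 × 2.25063 = 627.93 ppm.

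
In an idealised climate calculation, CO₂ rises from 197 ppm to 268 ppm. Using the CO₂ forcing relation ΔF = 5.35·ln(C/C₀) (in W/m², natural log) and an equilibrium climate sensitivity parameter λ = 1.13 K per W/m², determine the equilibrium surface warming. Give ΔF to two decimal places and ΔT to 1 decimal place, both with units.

CO₂: 5.35 × ln(268/197) = 5.35 × ln(1.36041) = 5.35 × 0.30779 = 1.6467 W/m².
ΔT = λ ΔF = 1.13 × 1.65 = 1.8645 K.

ΔF = 1.65 W/m²; ΔT = 1.9 K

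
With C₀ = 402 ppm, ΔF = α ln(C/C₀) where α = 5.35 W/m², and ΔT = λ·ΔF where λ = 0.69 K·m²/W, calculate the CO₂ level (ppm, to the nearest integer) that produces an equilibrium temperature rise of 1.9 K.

Required forcing: ΔF = ΔT/λ = 1.9/0.69 = 2.7536 W/m².
Then ln(C/402) = ΔF/5.35 = 2.7536/5.35 = 0.51469.
So C = 402 × e^0.51469 = 402 × 1.67312 = 672.59 ppm.

C ≈ 673 ppm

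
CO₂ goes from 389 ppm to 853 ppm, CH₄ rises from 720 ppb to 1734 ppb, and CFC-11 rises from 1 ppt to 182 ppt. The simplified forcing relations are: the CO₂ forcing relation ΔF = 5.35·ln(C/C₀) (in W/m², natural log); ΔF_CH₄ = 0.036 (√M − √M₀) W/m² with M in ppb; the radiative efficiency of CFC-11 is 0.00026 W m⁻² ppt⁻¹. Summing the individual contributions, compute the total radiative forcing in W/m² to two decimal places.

CO₂: 5.35 × ln(853/389) = 5.35 × ln(2.19280) = 5.35 × 0.78518 = 4.2007 W/m².
CH₄: 0.036 × (√1734 − √720) = 0.036 × (41.6413 − 26.8328) = 0.036 × 14.8085 = 0.5331 W/m².
CFC-11: ΔF = 0.00026 × (182 − 1) = 0.00026 × 181 = 0.0471 W/m².
Total ΔF = 4.2007 + 0.5331 + 0.0471 = 4.7809 W/m².

ΔF = 4.78 W/m²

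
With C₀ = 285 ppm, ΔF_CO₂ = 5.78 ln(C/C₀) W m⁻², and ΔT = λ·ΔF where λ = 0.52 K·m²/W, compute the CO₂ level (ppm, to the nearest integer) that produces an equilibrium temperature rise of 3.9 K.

C ≈ 1043 ppm

Required forcing: ΔF = ΔT/λ = 3.9/0.52 = 7.5000 W/m².
Then ln(C/285) = ΔF/5.78 = 7.5000/5.78 = 1.29758.
So C = 285 × e^1.29758 = 285 × 3.66043 = 1043.22 ppm.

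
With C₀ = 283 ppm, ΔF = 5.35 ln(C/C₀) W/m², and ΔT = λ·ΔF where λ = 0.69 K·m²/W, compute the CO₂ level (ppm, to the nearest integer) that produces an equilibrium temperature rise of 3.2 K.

Required forcing: ΔF = ΔT/λ = 3.2/0.69 = 4.6377 W/m².
Then ln(C/283) = ΔF/5.35 = 4.6377/5.35 = 0.86686.
So C = 283 × e^0.86686 = 283 × 2.37943 = 673.38 ppm.

C ≈ 673 ppm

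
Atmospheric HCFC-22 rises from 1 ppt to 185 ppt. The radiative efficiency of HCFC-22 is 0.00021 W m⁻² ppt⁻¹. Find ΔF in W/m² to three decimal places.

ΔF = 0.039 W/m²

HCFC-22: ΔF = 0.00021 × (185 − 1) = 0.00021 × 184 = 0.0386 W/m².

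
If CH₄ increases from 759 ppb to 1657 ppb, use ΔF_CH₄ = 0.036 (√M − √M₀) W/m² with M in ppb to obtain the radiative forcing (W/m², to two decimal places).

CH₄: 0.036 × (√1657 − √759) = 0.036 × (40.7063 − 27.5500) = 0.036 × 13.1563 = 0.4736 W/m².

ΔF = 0.47 W/m²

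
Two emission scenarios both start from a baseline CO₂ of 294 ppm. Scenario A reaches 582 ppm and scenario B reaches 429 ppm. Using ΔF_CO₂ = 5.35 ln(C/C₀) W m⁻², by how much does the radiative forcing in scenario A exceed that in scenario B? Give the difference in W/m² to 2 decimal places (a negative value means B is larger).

ΔF_A − ΔF_B = 1.63 W/m²

ΔF_A = 5.35 ln(582/294) = 5.35 × 0.68289 = 3.6535 W/m².
ΔF_B = 5.35 ln(429/294) = 5.35 × 0.37788 = 2.0217 W/m².
Difference: 3.6535 − 2.0217 = 1.6318 W/m².
(Equivalently, ΔF_A − ΔF_B = 5.35 ln(582/429) = 5.35 × 0.30501 = 1.6318 W/m².)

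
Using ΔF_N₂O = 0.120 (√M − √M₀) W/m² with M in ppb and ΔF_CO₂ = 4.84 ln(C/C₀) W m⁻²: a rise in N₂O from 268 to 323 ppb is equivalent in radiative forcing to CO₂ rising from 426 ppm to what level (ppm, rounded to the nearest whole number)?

N₂O forcing: 0.120 × (√323 − √268) = 0.120 × (17.9722 − 16.3707) = 0.120 × 1.6015 = 0.19218 W/m².
Set 4.84 ln(C/426) = 0.19218: ln(C/426) = 0.19218/4.84 = 0.03971, so C = 426 × e^0.03971 = 426 × 1.04051 = 443.26 ppm.

C ≈ 443 ppm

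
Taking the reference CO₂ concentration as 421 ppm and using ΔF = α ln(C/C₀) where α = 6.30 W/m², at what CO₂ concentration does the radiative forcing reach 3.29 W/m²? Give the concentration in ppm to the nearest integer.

Set 6.30 ln(C/421) = 3.29, so ln(C/421) = 3.29/6.30 = 0.52222.
Then C/421 = e^0.52222 = 1.68577, giving C = 421 × 1.68577 = 709.71 ppm.

C ≈ 710 ppm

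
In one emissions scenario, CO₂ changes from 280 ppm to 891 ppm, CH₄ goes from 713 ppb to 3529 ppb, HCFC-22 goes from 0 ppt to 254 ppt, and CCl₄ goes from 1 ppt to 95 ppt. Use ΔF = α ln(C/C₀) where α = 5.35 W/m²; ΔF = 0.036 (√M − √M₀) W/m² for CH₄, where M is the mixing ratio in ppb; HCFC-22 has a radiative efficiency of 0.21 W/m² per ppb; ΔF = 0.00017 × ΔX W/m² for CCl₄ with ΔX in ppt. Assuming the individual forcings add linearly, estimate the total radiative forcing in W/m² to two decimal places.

CO₂: 5.35 × ln(891/280) = 5.35 × ln(3.18214) = 5.35 × 1.15755 = 6.1929 W/m².
CH₄: 0.036 × (√3529 − √713) = 0.036 × (59.4054 − 26.7021) = 0.036 × 32.7033 = 1.1773 W/m².
HCFC-22: Δ = 254 − 0 = 254 ppt = 0.254 ppb; ΔF = 0.21 × 0.254 = 0.0533 W/m².
CCl₄: ΔF = 0.00017 × (95 − 1) = 0.00017 × 94 = 0.0160 W/m².
Total ΔF = 6.1929 + 1.1773 + 0.0533 + 0.0160 = 7.4395 W/m².

ΔF = 7.44 W/m²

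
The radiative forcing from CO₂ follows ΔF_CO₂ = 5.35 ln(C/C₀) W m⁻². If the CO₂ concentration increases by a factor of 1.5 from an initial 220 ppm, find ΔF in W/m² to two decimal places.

ΔF = 5.35 × ln(1.5) = 5.35 × 0.40547 = 2.1693 W/m².

ΔF = 2.17 W/m²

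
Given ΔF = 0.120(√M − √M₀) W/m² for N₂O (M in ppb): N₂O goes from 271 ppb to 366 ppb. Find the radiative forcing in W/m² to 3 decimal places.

N₂O: 0.120 × (√366 − √271) = 0.120 × (19.1311 − 16.4621) = 0.120 × 2.6690 = 0.3203 W/m².

ΔF = 0.320 W/m²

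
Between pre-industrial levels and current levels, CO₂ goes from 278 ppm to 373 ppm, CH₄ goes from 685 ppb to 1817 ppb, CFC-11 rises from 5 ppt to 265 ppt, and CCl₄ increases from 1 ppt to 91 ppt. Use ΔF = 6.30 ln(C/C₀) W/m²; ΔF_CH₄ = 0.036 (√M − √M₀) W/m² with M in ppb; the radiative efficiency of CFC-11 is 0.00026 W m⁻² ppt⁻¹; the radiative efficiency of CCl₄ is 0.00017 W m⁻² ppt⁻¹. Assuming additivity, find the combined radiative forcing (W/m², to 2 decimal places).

CO₂: 6.30 × ln(373/278) = 6.30 × ln(1.34173) = 6.30 × 0.29396 = 1.8519 W/m².
CH₄: 0.036 × (√1817 − √685) = 0.036 × (42.6263 − 26.1725) = 0.036 × 16.4538 = 0.5923 W/m².
CFC-11: ΔF = 0.00026 × (265 − 5) = 0.00026 × 260 = 0.0676 W/m².
CCl₄: ΔF = 0.00017 × (91 − 1) = 0.00017 × 90 = 0.0153 W/m².
Total ΔF = 1.8519 + 0.5923 + 0.0676 + 0.0153 = 2.5271 W/m².

ΔF = 2.53 W/m²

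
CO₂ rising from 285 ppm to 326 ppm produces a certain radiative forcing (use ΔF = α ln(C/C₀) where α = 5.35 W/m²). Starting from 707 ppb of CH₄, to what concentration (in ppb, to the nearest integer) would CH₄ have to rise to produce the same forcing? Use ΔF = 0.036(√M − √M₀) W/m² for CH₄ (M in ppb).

M ≈ 2168 ppb

CO₂ forcing: 5.35 × ln(326/285) = 5.35 × 0.134408 = 0.71908 W/m².
Set 0.036(√M − √707) = 0.71908: √M = 0.71908/0.036 + √707 = 19.9744 + 26.5895 = 46.5639.
M = (46.5639)² = 2168.20 ppb.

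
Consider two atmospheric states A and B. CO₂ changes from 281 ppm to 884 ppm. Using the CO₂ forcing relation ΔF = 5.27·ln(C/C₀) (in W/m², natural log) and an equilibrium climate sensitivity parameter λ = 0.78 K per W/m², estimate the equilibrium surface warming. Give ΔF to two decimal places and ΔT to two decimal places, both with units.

CO₂: 5.27 × ln(884/281) = 5.27 × ln(3.14591) = 5.27 × 1.14610 = 6.0399 W/m².
ΔT = λ ΔF = 0.78 × 6.04 = 4.7112 K.

ΔF = 6.04 W/m²; ΔT = 4.71 K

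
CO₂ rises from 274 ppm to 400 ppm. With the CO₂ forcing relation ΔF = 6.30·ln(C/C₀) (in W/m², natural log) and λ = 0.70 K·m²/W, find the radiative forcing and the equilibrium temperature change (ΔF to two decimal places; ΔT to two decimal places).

CO₂: 6.30 × ln(400/274) = 6.30 × ln(1.45985) = 6.30 × 0.37833 = 2.3835 W/m².
ΔT = λ ΔF = 0.70 × 2.38 = 1.6660 K.

ΔF = 2.38 W/m²; ΔT = 1.67 K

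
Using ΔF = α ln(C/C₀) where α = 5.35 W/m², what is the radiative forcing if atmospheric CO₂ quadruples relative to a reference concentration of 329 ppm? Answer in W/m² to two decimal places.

ΔF = 7.42 W/m²

Because the forcing depends only on the ratio C/C₀, the initial concentration does not enter.
ΔF = 5.35 × ln(4) = 5.35 × 1.38629 = 7.4167 W/m².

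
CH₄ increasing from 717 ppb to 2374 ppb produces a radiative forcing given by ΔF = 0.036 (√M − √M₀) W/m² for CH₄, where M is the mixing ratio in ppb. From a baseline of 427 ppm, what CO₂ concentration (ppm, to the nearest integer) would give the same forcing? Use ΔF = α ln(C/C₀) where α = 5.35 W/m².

C ≈ 495 ppm

CH₄ forcing: 0.036 × (√2374 − √717) = 0.036 × (48.7237 − 26.7769) = 0.036 × 21.9468 = 0.79008 W/m².
Set 5.35 ln(C/427) = 0.79008: ln(C/427) = 0.79008/5.35 = 0.14768, so C = 427 × e^0.14768 = 427 × 1.15914 = 494.95 ppm.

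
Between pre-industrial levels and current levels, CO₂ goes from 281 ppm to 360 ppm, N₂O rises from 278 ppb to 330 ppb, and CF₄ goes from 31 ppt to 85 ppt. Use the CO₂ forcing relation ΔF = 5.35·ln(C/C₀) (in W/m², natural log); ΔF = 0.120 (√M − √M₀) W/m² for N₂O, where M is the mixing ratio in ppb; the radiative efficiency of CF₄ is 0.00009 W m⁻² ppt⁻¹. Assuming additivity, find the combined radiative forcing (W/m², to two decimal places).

ΔF = 1.51 W/m²

CO₂: 5.35 × ln(360/281) = 5.35 × ln(1.28114) = 5.35 × 0.24775 = 1.3255 W/m².
N₂O: 0.120 × (√330 − √278) = 0.120 × (18.1659 − 16.6733) = 0.120 × 1.4926 = 0.1791 W/m².
CF₄: ΔF = 0.00009 × (85 − 31) = 0.00009 × 54 = 0.0049 W/m².
Total ΔF = 1.3255 + 0.1791 + 0.0049 = 1.5095 W/m².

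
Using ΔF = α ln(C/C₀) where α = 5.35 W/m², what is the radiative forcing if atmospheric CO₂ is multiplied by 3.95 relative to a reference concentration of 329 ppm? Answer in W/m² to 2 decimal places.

ΔF = 7.35 W/m²

ΔF = 5.35 × ln(3.95) = 5.35 × 1.37372 = 7.3494 W/m².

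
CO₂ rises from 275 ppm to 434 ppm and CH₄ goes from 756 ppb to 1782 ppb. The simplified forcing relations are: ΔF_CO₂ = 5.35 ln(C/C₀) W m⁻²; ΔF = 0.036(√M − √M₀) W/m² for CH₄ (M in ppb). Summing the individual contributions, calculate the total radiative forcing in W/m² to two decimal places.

CO₂: 5.35 × ln(434/275) = 5.35 × ln(1.57818) = 5.35 × 0.45627 = 2.4410 W/m².
CH₄: 0.036 × (√1782 − √756) = 0.036 × (42.2137 − 27.4955) = 0.036 × 14.7182 = 0.5299 W/m².
Total ΔF = 2.4410 + 0.5299 = 2.9709 W/m².

ΔF = 2.97 W/m²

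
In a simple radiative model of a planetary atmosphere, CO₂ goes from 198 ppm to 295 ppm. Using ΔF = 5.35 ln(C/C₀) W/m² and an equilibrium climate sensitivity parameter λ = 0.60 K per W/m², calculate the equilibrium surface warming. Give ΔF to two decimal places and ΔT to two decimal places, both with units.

ΔF = 2.13 W/m²; ΔT = 1.28 K

CO₂: 5.35 × ln(295/198) = 5.35 × ln(1.48990) = 5.35 × 0.39871 = 2.1331 W/m².
ΔT = λ ΔF = 0.60 × 2.13 = 1.2780 K.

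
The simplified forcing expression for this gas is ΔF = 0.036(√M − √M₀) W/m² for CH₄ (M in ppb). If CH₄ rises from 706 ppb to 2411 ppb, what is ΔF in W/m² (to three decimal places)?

CH₄: 0.036 × (√2411 − √706) = 0.036 × (49.1019 − 26.5707) = 0.036 × 22.5312 = 0.8111 W/m².

ΔF = 0.811 W/m²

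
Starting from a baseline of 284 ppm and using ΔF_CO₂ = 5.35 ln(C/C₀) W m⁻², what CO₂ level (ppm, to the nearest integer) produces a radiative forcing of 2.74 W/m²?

C ≈ 474 ppm

Set 5.35 ln(C/284) = 2.74, so ln(C/284) = 2.74/5.35 = 0.51215.
Then C/284 = e^0.51215 = 1.66888, giving C = 284 × 1.66888 = 473.96 ppm.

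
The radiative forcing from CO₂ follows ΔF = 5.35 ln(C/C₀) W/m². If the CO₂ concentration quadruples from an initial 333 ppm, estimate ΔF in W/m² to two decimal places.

Because the forcing depends only on the ratio C/C₀, the initial concentration does not enter.
ΔF = 5.35 × ln(4) = 5.35 × 1.38629 = 7.4167 W/m².

ΔF = 7.42 W/m²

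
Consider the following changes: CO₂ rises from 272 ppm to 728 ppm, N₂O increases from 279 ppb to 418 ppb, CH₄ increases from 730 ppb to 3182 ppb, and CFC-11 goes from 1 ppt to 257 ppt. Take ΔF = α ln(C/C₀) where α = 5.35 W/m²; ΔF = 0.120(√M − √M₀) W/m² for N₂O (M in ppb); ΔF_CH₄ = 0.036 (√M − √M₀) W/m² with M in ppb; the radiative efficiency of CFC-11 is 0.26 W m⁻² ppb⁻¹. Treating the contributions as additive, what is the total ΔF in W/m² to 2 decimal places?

ΔF = 6.84 W/m²

CO₂: 5.35 × ln(728/272) = 5.35 × ln(2.67647) = 5.35 × 0.98450 = 5.2671 W/m².
N₂O: 0.120 × (√418 − √279) = 0.120 × (20.4450 − 16.7033) = 0.120 × 3.7417 = 0.4490 W/m².
CH₄: 0.036 × (√3182 − √730) = 0.036 × (56.4092 − 27.0185) = 0.036 × 29.3907 = 1.0581 W/m².
CFC-11: Δ = 257 − 1 = 256 ppt = 0.256 ppb; ΔF = 0.26 × 0.256 = 0.0666 W/m².
Total ΔF = 5.2671 + 0.4490 + 1.0581 + 0.0666 = 6.8408 W/m².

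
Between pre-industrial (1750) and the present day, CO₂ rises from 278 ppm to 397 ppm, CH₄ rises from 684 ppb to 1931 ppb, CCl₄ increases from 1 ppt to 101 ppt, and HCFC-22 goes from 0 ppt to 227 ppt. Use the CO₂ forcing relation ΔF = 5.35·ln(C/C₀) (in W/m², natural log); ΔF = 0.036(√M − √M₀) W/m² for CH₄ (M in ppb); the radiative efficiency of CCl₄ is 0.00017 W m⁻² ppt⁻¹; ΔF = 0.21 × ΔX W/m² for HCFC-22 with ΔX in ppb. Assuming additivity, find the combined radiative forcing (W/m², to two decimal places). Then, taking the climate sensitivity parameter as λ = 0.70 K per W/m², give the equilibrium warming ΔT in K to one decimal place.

CO₂: 5.35 × ln(397/278) = 5.35 × ln(1.42806) = 5.35 × 0.35632 = 1.9063 W/m².
CH₄: 0.036 × (√1931 − √684) = 0.036 × (43.9431 − 26.1534) = 0.036 × 17.7897 = 0.6404 W/m².
CCl₄: ΔF = 0.00017 × (101 − 1) = 0.00017 × 100 = 0.0170 W/m².
HCFC-22: Δ = 227 − 0 = 227 ppt = 0.227 ppb; ΔF = 0.21 × 0.227 = 0.0477 W/m².
Total ΔF = 1.9063 + 0.6404 + 0.0170 + 0.0477 = 2.6114 W/m².
ΔT = λ ΔF = 0.70 × 2.61 = 1.8270 K.

ΔF = 2.61 W/m²; ΔT = 1.8 K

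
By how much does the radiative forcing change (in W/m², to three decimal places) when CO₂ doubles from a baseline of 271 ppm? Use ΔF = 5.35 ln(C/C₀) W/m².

ΔF = 3.708 W/m²

ΔF = 5.35 × ln(2) = 5.35 × 0.69315 = 3.7084 W/m².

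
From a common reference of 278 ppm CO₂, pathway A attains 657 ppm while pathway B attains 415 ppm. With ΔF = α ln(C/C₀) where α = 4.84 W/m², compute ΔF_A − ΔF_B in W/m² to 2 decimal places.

ΔF_A − ΔF_B = 2.22 W/m²

ΔF_A = 4.84 ln(657/278) = 4.84 × 0.86006 = 4.1627 W/m².
ΔF_B = 4.84 ln(415/278) = 4.84 × 0.40066 = 1.9392 W/m².
Difference: 4.1627 − 1.9392 = 2.2235 W/m².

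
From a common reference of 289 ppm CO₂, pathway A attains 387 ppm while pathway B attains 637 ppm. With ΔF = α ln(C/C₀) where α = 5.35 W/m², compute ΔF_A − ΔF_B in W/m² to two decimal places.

ΔF_A − ΔF_B = -2.67 W/m²

ΔF_A = 5.35 ln(387/289) = 5.35 × 0.29200 = 1.5622 W/m².
ΔF_B = 5.35 ln(637/289) = 5.35 × 0.79034 = 4.2283 W/m².
Difference: 1.5622 − 4.2283 = -2.6661 W/m².
(Equivalently, ΔF_A − ΔF_B = 5.35 ln(387/637) = 5.35 × -0.49834 = -2.6661 W/m².)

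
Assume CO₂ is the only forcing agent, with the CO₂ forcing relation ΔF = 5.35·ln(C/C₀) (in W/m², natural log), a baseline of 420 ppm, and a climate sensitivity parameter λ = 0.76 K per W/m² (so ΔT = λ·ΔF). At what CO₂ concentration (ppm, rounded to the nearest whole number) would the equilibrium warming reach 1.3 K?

C ≈ 578 ppm

Required forcing: ΔF = ΔT/λ = 1.3/0.76 = 1.7105 W/m².
Then ln(C/420) = ΔF/5.35 = 1.7105/5.35 = 0.31972.
So C = 420 × e^0.31972 = 420 × 1.37674 = 578.23 ppm.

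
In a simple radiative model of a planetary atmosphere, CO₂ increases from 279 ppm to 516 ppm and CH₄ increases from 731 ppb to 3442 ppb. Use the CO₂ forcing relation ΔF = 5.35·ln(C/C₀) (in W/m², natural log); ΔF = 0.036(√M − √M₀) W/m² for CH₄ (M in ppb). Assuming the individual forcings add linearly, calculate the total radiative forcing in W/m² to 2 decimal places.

ΔF = 4.43 W/m²

CO₂: 5.35 × ln(516/279) = 5.35 × ln(1.84946) = 5.35 × 0.61489 = 3.2897 W/m².
CH₄: 0.036 × (√3442 − √731) = 0.036 × (58.6686 − 27.0370) = 0.036 × 31.6316 = 1.1387 W/m².
Total ΔF = 3.2897 + 1.1387 = 4.4284 W/m².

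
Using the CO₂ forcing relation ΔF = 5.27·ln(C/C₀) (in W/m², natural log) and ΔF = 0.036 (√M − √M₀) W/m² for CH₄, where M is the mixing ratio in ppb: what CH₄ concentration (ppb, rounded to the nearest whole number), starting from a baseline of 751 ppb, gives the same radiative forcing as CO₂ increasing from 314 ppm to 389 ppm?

M ≈ 3453 ppb

CO₂ forcing: 5.27 × ln(389/314) = 5.27 × 0.214186 = 1.12876 W/m².
Set 0.036(√M − √751) = 1.12876: √M = 1.12876/0.036 + √751 = 31.3544 + 27.4044 = 58.7588.
M = (58.7588)² = 3452.60 ppb.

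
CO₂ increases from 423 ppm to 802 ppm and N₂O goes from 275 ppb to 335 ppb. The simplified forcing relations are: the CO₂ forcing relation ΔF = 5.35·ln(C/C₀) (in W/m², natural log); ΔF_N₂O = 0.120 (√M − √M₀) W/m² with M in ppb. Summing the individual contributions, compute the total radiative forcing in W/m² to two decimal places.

CO₂: 5.35 × ln(802/423) = 5.35 × ln(1.89598) = 5.35 × 0.63974 = 3.4226 W/m².
N₂O: 0.120 × (√335 − √275) = 0.120 × (18.3030 − 16.5831) = 0.120 × 1.7199 = 0.2064 W/m².
Total ΔF = 3.4226 + 0.2064 = 3.6290 W/m².

ΔF = 3.63 W/m²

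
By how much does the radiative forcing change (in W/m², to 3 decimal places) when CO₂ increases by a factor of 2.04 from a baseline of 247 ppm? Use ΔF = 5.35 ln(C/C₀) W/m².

ΔF = 5.35 × ln(2.04) = 5.35 × 0.71295 = 3.8143 W/m².

ΔF = 3.814 W/m²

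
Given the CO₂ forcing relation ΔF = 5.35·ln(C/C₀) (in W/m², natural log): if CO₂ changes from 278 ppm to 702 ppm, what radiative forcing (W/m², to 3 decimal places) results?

CO₂: 5.35 × ln(702/278) = 5.35 × ln(2.52518) = 5.35 × 0.92631 = 4.9558 W/m².

ΔF = 4.956 W/m²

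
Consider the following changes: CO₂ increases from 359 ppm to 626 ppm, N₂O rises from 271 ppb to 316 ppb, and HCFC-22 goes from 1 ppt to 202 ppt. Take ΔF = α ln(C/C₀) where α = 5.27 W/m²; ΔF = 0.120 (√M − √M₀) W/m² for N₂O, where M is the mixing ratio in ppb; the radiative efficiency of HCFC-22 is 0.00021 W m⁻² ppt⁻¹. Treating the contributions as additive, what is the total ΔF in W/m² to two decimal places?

ΔF = 3.13 W/m²

CO₂: 5.27 × ln(626/359) = 5.27 × ln(1.74373) = 5.27 × 0.55603 = 2.9303 W/m².
N₂O: 0.120 × (√316 − √271) = 0.120 × (17.7764 − 16.4621) = 0.120 × 1.3143 = 0.1577 W/m².
HCFC-22: ΔF = 0.00021 × (202 − 1) = 0.00021 × 201 = 0.0422 W/m².
Total ΔF = 2.9303 + 0.1577 + 0.0422 = 3.1302 W/m².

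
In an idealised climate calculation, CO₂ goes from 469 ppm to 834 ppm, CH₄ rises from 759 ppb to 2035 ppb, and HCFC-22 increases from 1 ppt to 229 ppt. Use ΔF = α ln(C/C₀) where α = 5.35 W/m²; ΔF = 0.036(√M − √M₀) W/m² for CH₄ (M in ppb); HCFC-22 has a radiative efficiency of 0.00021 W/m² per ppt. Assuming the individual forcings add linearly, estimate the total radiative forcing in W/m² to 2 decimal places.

ΔF = 3.76 W/m²

CO₂: 5.35 × ln(834/469) = 5.35 × ln(1.77825) = 5.35 × 0.57563 = 3.0796 W/m².
CH₄: 0.036 × (√2035 − √759) = 0.036 × (45.1110 − 27.5500) = 0.036 × 17.5610 = 0.6322 W/m².
HCFC-22: ΔF = 0.00021 × (229 − 1) = 0.00021 × 228 = 0.0479 W/m².
Total ΔF = 3.0796 + 0.6322 + 0.0479 = 3.7597 W/m².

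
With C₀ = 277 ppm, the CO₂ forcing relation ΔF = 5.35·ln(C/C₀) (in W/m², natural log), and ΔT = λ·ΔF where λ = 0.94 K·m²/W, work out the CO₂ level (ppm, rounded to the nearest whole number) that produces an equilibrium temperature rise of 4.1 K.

Required forcing: ΔF = ΔT/λ = 4.1/0.94 = 4.3617 W/m².
Then ln(C/277) = ΔF/5.35 = 4.3617/5.35 = 0.81527.
So C = 277 × e^0.81527 = 277 × 2.25979 = 625.96 ppm.

C ≈ 626 ppm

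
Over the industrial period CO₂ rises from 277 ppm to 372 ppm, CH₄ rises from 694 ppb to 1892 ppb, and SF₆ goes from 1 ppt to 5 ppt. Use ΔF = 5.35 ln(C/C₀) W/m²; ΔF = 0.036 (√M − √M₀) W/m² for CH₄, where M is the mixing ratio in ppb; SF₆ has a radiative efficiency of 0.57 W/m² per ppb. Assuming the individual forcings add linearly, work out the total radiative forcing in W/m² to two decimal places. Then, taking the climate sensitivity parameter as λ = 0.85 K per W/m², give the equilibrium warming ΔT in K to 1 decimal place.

CO₂: 5.35 × ln(372/277) = 5.35 × ln(1.34296) = 5.35 × 0.29488 = 1.5776 W/m².
CH₄: 0.036 × (√1892 − √694) = 0.036 × (43.4971 − 26.3439) = 0.036 × 17.1532 = 0.6175 W/m².
SF₆: Δ = 5 − 1 = 4 ppt = 0.004 ppb; ΔF = 0.57 × 0.004 = 0.0023 W/m².
Total ΔF = 1.5776 + 0.6175 + 0.0023 = 2.1974 W/m².
ΔT = λ ΔF = 0.85 × 2.20 = 1.8700 K.

ΔF = 2.20 W/m²; ΔT = 1.9 K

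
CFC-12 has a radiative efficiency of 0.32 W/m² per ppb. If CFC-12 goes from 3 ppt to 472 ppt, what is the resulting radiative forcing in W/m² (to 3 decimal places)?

CFC-12: Δ = 472 − 3 = 469 ppt = 0.469 ppb; ΔF = 0.32 × 0.469 = 0.1501 W/m².

ΔF = 0.150 W/m²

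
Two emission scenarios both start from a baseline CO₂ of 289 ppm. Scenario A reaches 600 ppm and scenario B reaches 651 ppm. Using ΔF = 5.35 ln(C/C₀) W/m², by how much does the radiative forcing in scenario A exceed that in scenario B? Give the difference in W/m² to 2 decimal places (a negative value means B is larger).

ΔF_A = 5.35 ln(600/289) = 5.35 × 0.73050 = 3.9082 W/m².
ΔF_B = 5.35 ln(651/289) = 5.35 × 0.81208 = 4.3446 W/m².
Difference: 3.9082 − 4.3446 = -0.4364 W/m².

ΔF_A − ΔF_B = -0.44 W/m²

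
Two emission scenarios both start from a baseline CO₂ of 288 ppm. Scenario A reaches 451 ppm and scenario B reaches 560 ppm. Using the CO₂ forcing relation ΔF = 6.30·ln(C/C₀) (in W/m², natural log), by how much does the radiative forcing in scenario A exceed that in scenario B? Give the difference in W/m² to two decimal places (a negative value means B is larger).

ΔF_A − ΔF_B = -1.36 W/m²

ΔF_A = 6.30 ln(451/288) = 6.30 × 0.44851 = 2.8256 W/m².
ΔF_B = 6.30 ln(560/288) = 6.30 × 0.66498 = 4.1894 W/m².
Difference: 2.8256 − 4.1894 = -1.3638 W/m².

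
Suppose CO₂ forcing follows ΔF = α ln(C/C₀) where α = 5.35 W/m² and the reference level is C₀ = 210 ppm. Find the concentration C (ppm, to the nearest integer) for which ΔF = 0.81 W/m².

Set 5.35 ln(C/210) = 0.81, so ln(C/210) = 0.81/5.35 = 0.15140.
Then C/210 = e^0.15140 = 1.16346, giving C = 210 × 1.16346 = 244.33 ppm.

C ≈ 244 ppm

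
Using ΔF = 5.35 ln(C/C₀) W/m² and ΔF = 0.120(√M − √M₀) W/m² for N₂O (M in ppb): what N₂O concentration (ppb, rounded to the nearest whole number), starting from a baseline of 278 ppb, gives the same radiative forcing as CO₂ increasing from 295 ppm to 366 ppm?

M ≈ 691 ppb

CO₂ forcing: 5.35 × ln(366/295) = 5.35 × 0.215658 = 1.15377 W/m².
Set 0.120(√M − √278) = 1.15377: √M = 1.15377/0.120 + √278 = 9.6148 + 16.6733 = 26.2881.
M = (26.2881)² = 691.06 ppb.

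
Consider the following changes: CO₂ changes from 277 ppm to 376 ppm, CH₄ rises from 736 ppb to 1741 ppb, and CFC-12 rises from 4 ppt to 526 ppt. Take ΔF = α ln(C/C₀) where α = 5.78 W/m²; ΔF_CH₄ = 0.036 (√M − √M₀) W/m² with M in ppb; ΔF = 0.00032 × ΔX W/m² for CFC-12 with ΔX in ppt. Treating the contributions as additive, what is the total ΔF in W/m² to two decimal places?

ΔF = 2.46 W/m²

CO₂: 5.78 × ln(376/277) = 5.78 × ln(1.35740) = 5.78 × 0.30557 = 1.7662 W/m².
CH₄: 0.036 × (√1741 − √736) = 0.036 × (41.7253 − 27.1293) = 0.036 × 14.5960 = 0.5255 W/m².
CFC-12: ΔF = 0.00032 × (526 − 4) = 0.00032 × 522 = 0.1670 W/m².
Total ΔF = 1.7662 + 0.5255 + 0.1670 = 2.4587 W/m².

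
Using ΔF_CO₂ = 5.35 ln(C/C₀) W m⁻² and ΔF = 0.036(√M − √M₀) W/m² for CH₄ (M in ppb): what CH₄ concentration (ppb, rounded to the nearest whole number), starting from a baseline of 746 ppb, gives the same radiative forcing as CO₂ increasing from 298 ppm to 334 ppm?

CO₂ forcing: 5.35 × ln(334/298) = 5.35 × 0.114048 = 0.61016 W/m².
Set 0.036(√M − √746) = 0.61016: √M = 0.61016/0.036 + √746 = 16.9489 + 27.3130 = 44.2619.
M = (44.2619)² = 1959.12 ppb.

M ≈ 1959 ppb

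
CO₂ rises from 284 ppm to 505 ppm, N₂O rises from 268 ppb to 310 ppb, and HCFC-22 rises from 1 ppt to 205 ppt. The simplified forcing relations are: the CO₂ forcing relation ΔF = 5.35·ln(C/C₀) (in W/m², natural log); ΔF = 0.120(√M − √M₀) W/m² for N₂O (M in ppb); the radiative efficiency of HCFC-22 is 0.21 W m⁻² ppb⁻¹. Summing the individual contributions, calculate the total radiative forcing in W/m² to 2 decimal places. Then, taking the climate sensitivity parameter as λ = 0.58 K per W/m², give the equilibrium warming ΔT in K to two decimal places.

ΔF = 3.27 W/m²; ΔT = 1.90 K

CO₂: 5.35 × ln(505/284) = 5.35 × ln(1.77817) = 5.35 × 0.57558 = 3.0794 W/m².
N₂O: 0.120 × (√310 − √268) = 0.120 × (17.6068 − 16.3707) = 0.120 × 1.2361 = 0.1483 W/m².
HCFC-22: Δ = 205 − 1 = 204 ppt = 0.204 ppb; ΔF = 0.21 × 0.204 = 0.0428 W/m².
Total ΔF = 3.0794 + 0.1483 + 0.0428 = 3.2705 W/m².
ΔT = λ ΔF = 0.58 × 3.27 = 1.8966 K.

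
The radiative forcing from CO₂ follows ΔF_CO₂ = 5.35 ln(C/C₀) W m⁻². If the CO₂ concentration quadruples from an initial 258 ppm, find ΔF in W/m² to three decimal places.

ΔF = 5.35 × ln(4) = 5.35 × 1.38629 = 7.4167 W/m².

ΔF = 7.417 W/m²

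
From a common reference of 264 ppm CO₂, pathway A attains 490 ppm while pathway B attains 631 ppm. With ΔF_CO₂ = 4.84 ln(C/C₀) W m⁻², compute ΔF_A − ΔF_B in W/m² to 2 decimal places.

ΔF_A − ΔF_B = -1.22 W/m²

ΔF_A = 4.84 ln(490/264) = 4.84 × 0.61846 = 2.9933 W/m².
ΔF_B = 4.84 ln(631/264) = 4.84 × 0.87136 = 4.2174 W/m².
Difference: 2.9933 − 4.2174 = -1.2241 W/m².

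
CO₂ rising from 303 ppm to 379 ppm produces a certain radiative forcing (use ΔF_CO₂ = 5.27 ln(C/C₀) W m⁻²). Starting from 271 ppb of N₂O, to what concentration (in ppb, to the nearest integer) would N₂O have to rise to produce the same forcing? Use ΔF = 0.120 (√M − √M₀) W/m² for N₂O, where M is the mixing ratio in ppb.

CO₂ forcing: 5.27 × ln(379/303) = 5.27 × 0.223803 = 1.17944 W/m².
Set 0.120(√M − √271) = 1.17944: √M = 1.17944/0.120 + √271 = 9.8287 + 16.4621 = 26.2908.
M = (26.2908)² = 691.21 ppb.

M ≈ 691 ppb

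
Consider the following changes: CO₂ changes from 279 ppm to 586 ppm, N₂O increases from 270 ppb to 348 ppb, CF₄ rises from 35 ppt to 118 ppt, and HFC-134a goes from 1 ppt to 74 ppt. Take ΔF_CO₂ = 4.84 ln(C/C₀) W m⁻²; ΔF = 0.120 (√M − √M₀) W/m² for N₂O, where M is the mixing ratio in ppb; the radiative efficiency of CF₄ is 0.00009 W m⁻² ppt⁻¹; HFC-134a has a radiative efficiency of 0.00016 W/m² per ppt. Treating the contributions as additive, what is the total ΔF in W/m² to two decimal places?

ΔF = 3.88 W/m²

CO₂: 4.84 × ln(586/279) = 4.84 × ln(2.10036) = 4.84 × 0.74211 = 3.5918 W/m².
N₂O: 0.120 × (√348 − √270) = 0.120 × (18.6548 − 16.4317) = 0.120 × 2.2231 = 0.2668 W/m².
CF₄: ΔF = 0.00009 × (118 − 35) = 0.00009 × 83 = 0.0075 W/m².
HFC-134a: ΔF = 0.00016 × (74 − 1) = 0.00016 × 73 = 0.0117 W/m².
Total ΔF = 3.5918 + 0.2668 + 0.0075 + 0.0117 = 3.8778 W/m².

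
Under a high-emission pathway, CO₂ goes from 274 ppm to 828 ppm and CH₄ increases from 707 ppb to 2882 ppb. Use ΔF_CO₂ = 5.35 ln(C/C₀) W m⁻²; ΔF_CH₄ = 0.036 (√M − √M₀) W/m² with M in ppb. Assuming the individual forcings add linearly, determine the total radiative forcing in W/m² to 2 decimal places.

ΔF = 6.89 W/m²

CO₂: 5.35 × ln(828/274) = 5.35 × ln(3.02190) = 5.35 × 1.10589 = 5.9165 W/m².
CH₄: 0.036 × (√2882 − √707) = 0.036 × (53.6843 − 26.5895) = 0.036 × 27.0948 = 0.9754 W/m².
Total ΔF = 5.9165 + 0.9754 = 6.8919 W/m².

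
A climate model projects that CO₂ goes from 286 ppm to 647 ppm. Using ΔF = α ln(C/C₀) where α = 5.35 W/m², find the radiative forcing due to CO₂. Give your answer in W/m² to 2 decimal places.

CO₂: 5.35 × ln(647/286) = 5.35 × ln(2.26224) = 5.35 × 0.81636 = 4.3675 W/m².

ΔF = 4.37 W/m²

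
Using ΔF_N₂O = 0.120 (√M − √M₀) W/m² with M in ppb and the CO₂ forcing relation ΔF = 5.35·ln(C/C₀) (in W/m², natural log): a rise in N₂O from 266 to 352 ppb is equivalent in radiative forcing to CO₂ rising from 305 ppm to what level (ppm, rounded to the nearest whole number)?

C ≈ 322 ppm

N₂O forcing: 0.120 × (√352 − √266) = 0.120 × (18.7617 − 16.3095) = 0.120 × 2.4522 = 0.29426 W/m².
Set 5.35 ln(C/305) = 0.29426: ln(C/305) = 0.29426/5.35 = 0.05500, so C = 305 × e^0.05500 = 305 × 1.05654 = 322.24 ppm.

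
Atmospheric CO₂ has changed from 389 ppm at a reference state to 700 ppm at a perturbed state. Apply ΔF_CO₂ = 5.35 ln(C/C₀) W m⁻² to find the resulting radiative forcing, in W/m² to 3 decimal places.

CO₂: 5.35 × ln(700/389) = 5.35 × ln(1.79949) = 5.35 × 0.58750 = 3.1431 W/m².

ΔF = 3.143 W/m²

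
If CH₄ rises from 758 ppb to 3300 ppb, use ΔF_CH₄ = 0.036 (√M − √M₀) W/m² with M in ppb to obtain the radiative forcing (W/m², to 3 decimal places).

ΔF = 1.077 W/m²

CH₄: 0.036 × (√3300 − √758) = 0.036 × (57.4456 − 27.5318) = 0.036 × 29.9138 = 1.0769 W/m².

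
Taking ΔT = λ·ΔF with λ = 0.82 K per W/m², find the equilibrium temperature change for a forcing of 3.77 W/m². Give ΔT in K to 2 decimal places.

ΔT = 3.09 K

ΔT = λ ΔF = 0.82 × 3.77 = 3.0914 K.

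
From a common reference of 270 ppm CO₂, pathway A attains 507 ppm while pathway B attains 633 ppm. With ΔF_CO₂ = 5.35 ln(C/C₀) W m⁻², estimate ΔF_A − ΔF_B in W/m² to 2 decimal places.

ΔF_A = 5.35 ln(507/270) = 5.35 × 0.63009 = 3.3710 W/m².
ΔF_B = 5.35 ln(633/270) = 5.35 × 0.85205 = 4.5585 W/m².
Difference: 3.3710 − 4.5585 = -1.1875 W/m².
(Equivalently, ΔF_A − ΔF_B = 5.35 ln(507/633) = 5.35 × -0.22196 = -1.1875 W/m².)

ΔF_A − ΔF_B = -1.19 W/m²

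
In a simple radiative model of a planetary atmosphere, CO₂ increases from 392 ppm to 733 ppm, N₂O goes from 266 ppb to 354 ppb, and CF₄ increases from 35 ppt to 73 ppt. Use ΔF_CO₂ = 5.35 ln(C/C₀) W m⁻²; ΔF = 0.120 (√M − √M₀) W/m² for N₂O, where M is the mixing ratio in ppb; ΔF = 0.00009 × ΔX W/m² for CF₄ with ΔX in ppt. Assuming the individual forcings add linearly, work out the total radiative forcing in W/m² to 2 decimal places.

ΔF = 3.65 W/m²

CO₂: 5.35 × ln(733/392) = 5.35 × ln(1.86990) = 5.35 × 0.62588 = 3.3485 W/m².
N₂O: 0.120 × (√354 − √266) = 0.120 × (18.8149 − 16.3095) = 0.120 × 2.5054 = 0.3006 W/m².
CF₄: ΔF = 0.00009 × (73 − 35) = 0.00009 × 38 = 0.0034 W/m².
Total ΔF = 3.3485 + 0.3006 + 0.0034 = 3.6525 W/m².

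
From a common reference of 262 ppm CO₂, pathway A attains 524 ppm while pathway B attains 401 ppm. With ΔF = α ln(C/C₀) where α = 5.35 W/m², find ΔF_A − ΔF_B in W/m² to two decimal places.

ΔF_A − ΔF_B = 1.43 W/m²

ΔF_A = 5.35 ln(524/262) = 5.35 × 0.69315 = 3.7084 W/m².
ΔF_B = 5.35 ln(401/262) = 5.35 × 0.42562 = 2.2771 W/m².
Difference: 3.7084 − 2.2771 = 1.4313 W/m².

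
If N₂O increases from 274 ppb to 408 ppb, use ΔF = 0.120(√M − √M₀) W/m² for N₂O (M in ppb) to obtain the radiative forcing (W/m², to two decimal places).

N₂O: 0.120 × (√408 − √274) = 0.120 × (20.1990 − 16.5529) = 0.120 × 3.6461 = 0.4375 W/m².

ΔF = 0.44 W/m²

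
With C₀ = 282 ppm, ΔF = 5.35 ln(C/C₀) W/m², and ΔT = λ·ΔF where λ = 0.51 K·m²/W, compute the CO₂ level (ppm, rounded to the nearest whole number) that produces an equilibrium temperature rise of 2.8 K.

Required forcing: ΔF = ΔT/λ = 2.8/0.51 = 5.4902 W/m².
Then ln(C/282) = ΔF/5.35 = 5.4902/5.35 = 1.02621.
So C = 282 × e^1.02621 = 282 × 2.79047 = 786.91 ppm.

C ≈ 787 ppm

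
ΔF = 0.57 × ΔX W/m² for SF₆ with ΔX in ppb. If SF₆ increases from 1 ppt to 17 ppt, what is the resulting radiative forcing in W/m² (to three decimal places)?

SF₆: Δ = 17 − 1 = 16 ppt = 0.016 ppb; ΔF = 0.57 × 0.016 = 0.0091 W/m².

ΔF = 0.009 W/m²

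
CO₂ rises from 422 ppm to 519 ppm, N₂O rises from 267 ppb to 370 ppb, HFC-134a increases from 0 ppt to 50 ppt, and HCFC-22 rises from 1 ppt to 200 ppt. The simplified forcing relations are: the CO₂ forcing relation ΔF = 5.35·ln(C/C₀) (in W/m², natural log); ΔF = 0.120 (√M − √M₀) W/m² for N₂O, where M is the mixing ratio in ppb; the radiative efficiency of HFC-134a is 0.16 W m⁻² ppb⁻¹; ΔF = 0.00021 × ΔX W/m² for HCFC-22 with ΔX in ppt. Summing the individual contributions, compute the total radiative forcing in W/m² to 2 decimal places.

ΔF = 1.50 W/m²

CO₂: 5.35 × ln(519/422) = 5.35 × ln(1.22986) = 5.35 × 0.20690 = 1.1069 W/m².
N₂O: 0.120 × (√370 − √267) = 0.120 × (19.2354 − 16.3401) = 0.120 × 2.8953 = 0.3474 W/m².
HFC-134a: Δ = 50 − 0 = 50 ppt = 0.050 ppb; ΔF = 0.16 × 0.050 = 0.0080 W/m².
HCFC-22: ΔF = 0.00021 × (200 − 1) = 0.00021 × 199 = 0.0418 W/m².
Total ΔF = 1.1069 + 0.3474 + 0.0080 + 0.0418 = 1.5041 W/m².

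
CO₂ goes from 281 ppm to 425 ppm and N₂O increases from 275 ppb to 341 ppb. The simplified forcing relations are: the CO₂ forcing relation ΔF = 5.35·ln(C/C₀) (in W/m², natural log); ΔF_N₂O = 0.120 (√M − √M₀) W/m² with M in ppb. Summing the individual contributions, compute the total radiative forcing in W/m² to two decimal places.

ΔF = 2.44 W/m²

CO₂: 5.35 × ln(425/281) = 5.35 × ln(1.51246) = 5.35 × 0.41374 = 2.2135 W/m².
N₂O: 0.120 × (√341 − √275) = 0.120 × (18.4662 − 16.5831) = 0.120 × 1.8831 = 0.2260 W/m².
Total ΔF = 2.2135 + 0.2260 = 2.4395 W/m².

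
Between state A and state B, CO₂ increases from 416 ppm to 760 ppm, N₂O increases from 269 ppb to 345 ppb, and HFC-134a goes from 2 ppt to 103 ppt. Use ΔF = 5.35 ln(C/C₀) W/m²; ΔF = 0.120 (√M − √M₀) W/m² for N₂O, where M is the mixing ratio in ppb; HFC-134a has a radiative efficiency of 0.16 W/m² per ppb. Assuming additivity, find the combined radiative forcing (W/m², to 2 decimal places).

ΔF = 3.50 W/m²

CO₂: 5.35 × ln(760/416) = 5.35 × ln(1.82692) = 5.35 × 0.60263 = 3.2241 W/m².
N₂O: 0.120 × (√345 − √269) = 0.120 × (18.5742 − 16.4012) = 0.120 × 2.1730 = 0.2608 W/m².
HFC-134a: Δ = 103 − 2 = 101 ppt = 0.101 ppb; ΔF = 0.16 × 0.101 = 0.0162 W/m².
Total ΔF = 3.2241 + 0.2608 + 0.0162 = 3.5011 W/m².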